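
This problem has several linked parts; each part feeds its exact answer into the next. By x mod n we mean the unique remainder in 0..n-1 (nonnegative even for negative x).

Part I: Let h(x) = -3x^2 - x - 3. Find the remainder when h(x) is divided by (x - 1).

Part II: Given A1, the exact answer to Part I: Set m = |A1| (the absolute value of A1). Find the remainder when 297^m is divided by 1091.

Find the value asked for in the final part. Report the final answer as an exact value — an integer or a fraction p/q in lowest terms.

Part I: remainder = value at the root: -3*(1)^2 - 1*(1)^1 - 3 = (-3) + (-1) + (-3) = -7; answer -7
Part II: A1 = -7; m = 7; squarings mod 1091: 297^1=297, 297^2=929, 297^4=60; 297^7 = 297^1 * 297^2 * 297^4 = 1037 (mod 1091); answer 1037

1037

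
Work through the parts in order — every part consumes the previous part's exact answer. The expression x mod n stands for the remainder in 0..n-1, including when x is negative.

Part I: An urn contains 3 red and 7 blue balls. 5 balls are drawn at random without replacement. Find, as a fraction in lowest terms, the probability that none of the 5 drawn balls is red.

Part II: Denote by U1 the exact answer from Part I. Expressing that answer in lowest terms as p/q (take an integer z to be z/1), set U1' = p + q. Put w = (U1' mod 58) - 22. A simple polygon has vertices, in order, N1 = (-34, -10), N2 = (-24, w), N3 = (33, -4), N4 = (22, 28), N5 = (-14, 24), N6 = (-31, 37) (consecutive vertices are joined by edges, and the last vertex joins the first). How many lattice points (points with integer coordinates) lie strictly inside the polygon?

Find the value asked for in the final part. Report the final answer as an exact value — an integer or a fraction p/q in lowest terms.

Part I: total draws C(10,5) = 252; favorable C(7,5) = 21; P = 1/12; answer 1/12
Part II: U1 = 1/12; threaded value p + q = 13; w = -9; cross terms: (-34*-9 - -24*-10)=66, (-24*-4 - 33*-9)=393, (33*28 - 22*-4)=1012, (22*24 - -14*28)=920, (-14*37 - -31*24)=226, (-31*-10 - -34*37)=1568; twice the area = |4185| = 4185; area = 4185/2; boundary points = 1 + 1 + 1 + 4 + 1 + 1 = 9; strictly interior points = area - boundary/2 + 1 = 2089; answer 2089

2089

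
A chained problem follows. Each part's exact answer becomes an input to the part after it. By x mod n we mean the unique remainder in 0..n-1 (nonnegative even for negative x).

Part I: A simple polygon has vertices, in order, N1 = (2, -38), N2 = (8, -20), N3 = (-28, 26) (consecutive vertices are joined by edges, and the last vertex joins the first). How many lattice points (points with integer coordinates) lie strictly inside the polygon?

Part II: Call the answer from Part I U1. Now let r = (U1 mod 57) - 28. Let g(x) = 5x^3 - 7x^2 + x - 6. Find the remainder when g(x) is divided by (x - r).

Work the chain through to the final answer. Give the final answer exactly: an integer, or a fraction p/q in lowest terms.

Part I: cross terms: (2*-20 - 8*-38)=264, (8*26 - -28*-20)=-352, (-28*-38 - 2*26)=1012; twice the area = |924| = 924; area = 462; boundary points = 6 + 2 + 2 = 10; strictly interior points = area - boundary/2 + 1 = 458; answer 458
Part II: U1 = 458; r = -26; remainder = value at the root: 5*(-26)^3 - 7*(-26)^2 + 1*(-26)^1 - 6 = (-87880) + (-4732) + (-26) + (-6) = -92644; answer -92644

-92644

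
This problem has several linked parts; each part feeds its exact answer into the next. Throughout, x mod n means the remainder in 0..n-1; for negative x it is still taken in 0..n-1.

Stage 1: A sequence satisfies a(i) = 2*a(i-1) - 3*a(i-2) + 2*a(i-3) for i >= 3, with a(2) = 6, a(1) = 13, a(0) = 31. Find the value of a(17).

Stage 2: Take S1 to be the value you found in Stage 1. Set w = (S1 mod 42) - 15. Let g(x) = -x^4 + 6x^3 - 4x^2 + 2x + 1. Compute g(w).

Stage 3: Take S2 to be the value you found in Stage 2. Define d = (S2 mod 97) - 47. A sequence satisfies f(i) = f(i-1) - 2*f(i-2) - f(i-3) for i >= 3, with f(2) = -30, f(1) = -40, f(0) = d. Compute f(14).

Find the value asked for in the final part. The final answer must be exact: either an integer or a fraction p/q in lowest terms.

-372

Stage 1: a(3) = 2*(6) - 3*(13) + 2*(31) = 35; iterating: a(3)=35, a(4)=78, a(5)=63, a(6)=-38, a(7)=-109, a(8)=22, a(9)=295, a(10)=306, a(11)=-229, a(12)=-786, a(13)=-273, a(14)=1354, a(15)=1955, a(16)=-698, a(17)=-4553; answer -4553
Stage 2: S1 = -4553; w = 10; -1*(10)^4 + 6*(10)^3 - 4*(10)^2 + 2*(10)^1 + 1 = (-10000) + (6000) + (-400) + (20) + (1) = -4379; answer -4379
Stage 3: S2 = -4379; d = 36; f(3) = 1*(-30) - 2*(-40) - 1*(36) = 14; iterating: f(3)=14, f(4)=114, f(5)=116, f(6)=-126, f(7)=-472, f(8)=-336, f(9)=734, f(10)=1878, f(11)=746, f(12)=-3744, f(13)=-7114, f(14)=-372; answer -372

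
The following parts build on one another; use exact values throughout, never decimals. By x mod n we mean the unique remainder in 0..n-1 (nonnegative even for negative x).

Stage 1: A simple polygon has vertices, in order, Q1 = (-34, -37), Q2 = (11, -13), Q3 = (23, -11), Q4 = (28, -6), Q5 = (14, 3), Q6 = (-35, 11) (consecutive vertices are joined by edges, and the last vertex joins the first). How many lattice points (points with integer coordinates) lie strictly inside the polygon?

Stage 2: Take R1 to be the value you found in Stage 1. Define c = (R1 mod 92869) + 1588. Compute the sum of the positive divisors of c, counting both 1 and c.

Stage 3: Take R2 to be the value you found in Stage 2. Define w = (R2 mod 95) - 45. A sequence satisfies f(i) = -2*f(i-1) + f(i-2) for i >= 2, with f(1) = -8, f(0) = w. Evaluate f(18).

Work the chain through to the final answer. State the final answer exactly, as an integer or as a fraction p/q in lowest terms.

Stage 1: cross terms: (-34*-13 - 11*-37)=849, (11*-11 - 23*-13)=178, (23*-6 - 28*-11)=170, (28*3 - 14*-6)=168, (14*11 - -35*3)=259, (-35*-37 - -34*11)=1669; twice the area = |3293| = 3293; area = 3293/2; boundary points = 3 + 2 + 5 + 1 + 1 + 1 = 13; strictly interior points = area - boundary/2 + 1 = 1641; answer 1641
Stage 2: R1 = 1641; c = 3229; 3229 is prime, so its only divisors are 1 and 3229; sigma = 1 + 3229 = 3230; answer 3230
Stage 3: R2 = 3230; w = -45; f(2) = -2*(-8) + 1*(-45) = -29; iterating: f(2)=-29, f(3)=50, f(4)=-129, f(5)=308, f(6)=-745, f(7)=1798, f(8)=-4341, f(9)=10480, f(10)=-25301, f(11)=61082, f(12)=-147465, f(13)=356012, f(14)=-859489, f(15)=2074990, f(16)=-5009469, f(17)=12093928, f(18)=-29197325; answer -29197325

-29197325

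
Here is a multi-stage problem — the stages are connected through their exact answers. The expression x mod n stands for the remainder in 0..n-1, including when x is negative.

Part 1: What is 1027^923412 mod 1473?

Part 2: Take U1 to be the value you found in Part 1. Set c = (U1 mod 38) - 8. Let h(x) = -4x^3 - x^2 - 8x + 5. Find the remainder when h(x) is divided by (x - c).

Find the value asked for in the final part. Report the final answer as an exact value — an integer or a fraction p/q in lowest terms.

Part 1: squarings mod 1473: 1027^1=1027, 1027^2=61, 1027^4=775, 1027^8=1114, 1027^16=730, 1027^32=1147, 1027^64=220, 1027^128=1264, 1027^256=964, 1027^512=1306, 1027^1024=1375, 1027^2048=766, 1027^4096=502, 1027^8192=121, 1027^16384=1384, 1027^32768=556, 1027^65536=1279, 1027^131072=811, 1027^262144=763, 1027^524288=334; 1027^923412 = 1027^4 * 1027^16 * 1027^256 * 1027^512 * 1027^1024 * 1027^4096 * 1027^131072 * 1027^262144 * 1027^524288 = 1345 (mod 1473); answer 1345
Part 2: U1 = 1345; c = 7; remainder = value at the root: -4*(7)^3 - 1*(7)^2 - 8*(7)^1 + 5 = (-1372) + (-49) + (-56) + (5) = -1472; answer -1472

-1472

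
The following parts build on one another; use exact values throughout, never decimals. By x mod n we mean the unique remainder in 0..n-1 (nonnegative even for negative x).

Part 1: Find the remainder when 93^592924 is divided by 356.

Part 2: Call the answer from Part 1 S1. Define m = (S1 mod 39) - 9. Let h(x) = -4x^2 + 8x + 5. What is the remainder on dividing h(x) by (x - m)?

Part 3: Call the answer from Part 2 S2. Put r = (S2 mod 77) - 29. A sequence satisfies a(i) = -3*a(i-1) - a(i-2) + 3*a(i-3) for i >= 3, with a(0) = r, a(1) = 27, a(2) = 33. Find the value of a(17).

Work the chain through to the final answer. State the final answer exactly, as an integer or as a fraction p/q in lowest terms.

Part 1: squarings mod 356: 93^1=93, 93^2=105, 93^4=345, 93^8=121, 93^16=45, 93^32=245, 93^64=217, 93^128=97, 93^256=153, 93^512=269, 93^1024=93, 93^2048=105, 93^4096=345, 93^8192=121, 93^16384=45, 93^32768=245, 93^65536=217, 93^131072=97, 93^262144=153, 93^524288=269; 93^592924 = 93^4 * 93^8 * 93^16 * 93^1024 * 93^2048 * 93^65536 * 93^524288 = 105 (mod 356); answer 105
Part 2: S1 = 105; m = 18; remainder = value at the root: -4*(18)^2 + 8*(18)^1 + 5 = (-1296) + (144) + (5) = -1147; answer -1147
Part 3: S2 = -1147; r = -21; a(3) = -3*(33) - 1*(27) + 3*(-21) = -189; iterating: a(3)=-189, a(4)=615, a(5)=-1557, a(6)=3489, a(7)=-7065, a(8)=13035, a(9)=-21573, a(10)=30489, a(11)=-30789, a(12)=-2841, a(13)=130779, a(14)=-481863, a(15)=1306287, a(16)=-3044661, a(17)=6382107; answer 6382107

6382107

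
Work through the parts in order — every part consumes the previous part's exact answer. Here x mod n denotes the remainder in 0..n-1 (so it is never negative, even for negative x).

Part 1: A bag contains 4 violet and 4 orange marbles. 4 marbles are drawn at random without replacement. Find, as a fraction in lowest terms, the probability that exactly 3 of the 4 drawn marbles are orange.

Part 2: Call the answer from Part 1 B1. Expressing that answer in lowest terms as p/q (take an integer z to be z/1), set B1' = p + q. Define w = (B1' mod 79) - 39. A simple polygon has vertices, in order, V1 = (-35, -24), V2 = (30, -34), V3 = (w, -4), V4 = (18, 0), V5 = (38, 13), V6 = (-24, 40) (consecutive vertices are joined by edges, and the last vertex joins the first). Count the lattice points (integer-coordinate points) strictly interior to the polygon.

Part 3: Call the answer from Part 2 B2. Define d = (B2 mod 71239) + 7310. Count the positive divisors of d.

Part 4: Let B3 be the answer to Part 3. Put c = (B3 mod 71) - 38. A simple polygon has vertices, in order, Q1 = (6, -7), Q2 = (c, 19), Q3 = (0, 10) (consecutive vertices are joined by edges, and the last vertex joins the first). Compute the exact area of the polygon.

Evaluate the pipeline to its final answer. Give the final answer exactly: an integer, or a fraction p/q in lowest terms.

Part 1: total draws C(8,4) = 70; favorable C(4,3)*C(4,1) = 16; P = 8/35; answer 8/35
Part 2: B1 = 8/35; threaded value p + q = 43; w = 4; cross terms: (-35*-34 - 30*-24)=1910, (30*-4 - 4*-34)=16, (4*0 - 18*-4)=72, (18*13 - 38*0)=234, (38*40 - -24*13)=1832, (-24*-24 - -35*40)=1976; twice the area = |6040| = 6040; area = 3020; boundary points = 5 + 2 + 2 + 1 + 1 + 1 = 12; strictly interior points = area - boundary/2 + 1 = 3015; answer 3015
Part 3: B2 = 3015; d = 10325; 10325 = 5^2 * 7 * 59; number of divisors = (2+1) * (1+1) * (1+1) = 12; answer 12
Part 4: B3 = 12; c = -26; cross terms: (6*19 - -26*-7)=-68, (-26*10 - 0*19)=-260, (0*-7 - 6*10)=-60; twice the area = |-388| = 388; area = 194; answer 194

194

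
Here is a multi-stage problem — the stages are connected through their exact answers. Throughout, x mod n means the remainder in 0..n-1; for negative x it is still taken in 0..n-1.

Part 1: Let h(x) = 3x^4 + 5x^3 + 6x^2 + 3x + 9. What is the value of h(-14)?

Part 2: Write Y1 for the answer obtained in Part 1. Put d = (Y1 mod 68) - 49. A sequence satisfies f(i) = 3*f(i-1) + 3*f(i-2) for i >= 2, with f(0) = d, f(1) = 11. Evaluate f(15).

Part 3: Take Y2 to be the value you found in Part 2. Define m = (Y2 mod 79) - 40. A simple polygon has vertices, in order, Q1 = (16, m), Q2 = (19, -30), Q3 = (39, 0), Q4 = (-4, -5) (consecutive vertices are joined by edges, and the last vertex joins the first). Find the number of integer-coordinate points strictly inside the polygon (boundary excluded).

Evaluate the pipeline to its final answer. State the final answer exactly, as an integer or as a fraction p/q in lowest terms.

Part 1: 3*(-14)^4 + 5*(-14)^3 + 6*(-14)^2 + 3*(-14)^1 + 9 = (115248) + (-13720) + (1176) + (-42) + (9) = 102671; answer 102671
Part 2: Y1 = 102671; d = 10; f(2) = 3*(11) + 3*(10) = 63; iterating: f(2)=63, f(3)=222, f(4)=855, f(5)=3231, f(6)=12258, f(7)=46467, f(8)=176175, f(9)=667926, f(10)=2532303, f(11)=9600687, f(12)=36398970, f(13)=137998971, f(14)=523193823, f(15)=1983578382; answer 1983578382
Part 3: Y2 = 1983578382; m = -31; cross terms: (16*-30 - 19*-31)=109, (19*0 - 39*-30)=1170, (39*-5 - -4*0)=-195, (-4*-31 - 16*-5)=204; twice the area = |1288| = 1288; area = 644; boundary points = 1 + 10 + 1 + 2 = 14; strictly interior points = area - boundary/2 + 1 = 638; answer 638

638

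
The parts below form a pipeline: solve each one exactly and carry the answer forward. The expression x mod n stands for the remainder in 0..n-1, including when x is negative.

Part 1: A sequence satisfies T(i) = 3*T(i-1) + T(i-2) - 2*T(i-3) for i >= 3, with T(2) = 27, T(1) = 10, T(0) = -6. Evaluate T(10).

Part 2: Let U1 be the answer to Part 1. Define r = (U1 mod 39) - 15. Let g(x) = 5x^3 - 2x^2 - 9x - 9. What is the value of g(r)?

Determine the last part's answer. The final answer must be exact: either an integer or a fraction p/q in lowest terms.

2351

Part 1: T(3) = 3*(27) + 1*(10) - 2*(-6) = 103; iterating: T(3)=103, T(4)=316, T(5)=997, T(6)=3101, T(7)=9668, T(8)=30111, T(9)=93799, T(10)=292172; answer 292172
Part 2: U1 = 292172; r = 8; 5*(8)^3 - 2*(8)^2 - 9*(8)^1 - 9 = (2560) + (-128) + (-72) + (-9) = 2351; answer 2351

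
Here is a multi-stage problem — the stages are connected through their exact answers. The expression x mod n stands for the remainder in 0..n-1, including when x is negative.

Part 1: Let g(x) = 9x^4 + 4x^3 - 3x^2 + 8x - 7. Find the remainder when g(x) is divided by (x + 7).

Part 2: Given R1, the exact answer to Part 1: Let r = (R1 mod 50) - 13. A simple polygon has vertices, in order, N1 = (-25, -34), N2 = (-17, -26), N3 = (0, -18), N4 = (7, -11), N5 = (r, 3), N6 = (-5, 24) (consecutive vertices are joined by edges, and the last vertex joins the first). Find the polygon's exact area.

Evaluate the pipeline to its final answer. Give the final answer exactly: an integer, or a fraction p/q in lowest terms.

900

Part 1: remainder = value at the root: 9*(-7)^4 + 4*(-7)^3 - 3*(-7)^2 + 8*(-7)^1 - 7 = (21609) + (-1372) + (-147) + (-56) + (-7) = 20027; answer 20027
Part 2: R1 = 20027; r = 14; cross terms: (-25*-26 - -17*-34)=72, (-17*-18 - 0*-26)=306, (0*-11 - 7*-18)=126, (7*3 - 14*-11)=175, (14*24 - -5*3)=351, (-5*-34 - -25*24)=770; twice the area = |1800| = 1800; area = 900; answer 900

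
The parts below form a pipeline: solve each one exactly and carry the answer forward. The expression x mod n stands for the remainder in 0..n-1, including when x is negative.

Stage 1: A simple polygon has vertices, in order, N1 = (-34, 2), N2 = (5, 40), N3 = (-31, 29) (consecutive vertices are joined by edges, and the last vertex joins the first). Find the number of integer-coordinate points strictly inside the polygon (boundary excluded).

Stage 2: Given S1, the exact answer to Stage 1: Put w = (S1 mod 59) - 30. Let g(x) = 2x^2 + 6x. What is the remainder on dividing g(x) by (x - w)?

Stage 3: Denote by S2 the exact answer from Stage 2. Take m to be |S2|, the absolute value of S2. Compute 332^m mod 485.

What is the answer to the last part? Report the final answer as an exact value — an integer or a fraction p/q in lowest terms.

91

Stage 1: cross terms: (-34*40 - 5*2)=-1370, (5*29 - -31*40)=1385, (-31*2 - -34*29)=924; twice the area = |939| = 939; area = 939/2; boundary points = 1 + 1 + 3 = 5; strictly interior points = area - boundary/2 + 1 = 468; answer 468
Stage 2: S1 = 468; w = 25; remainder = value at the root: 2*(25)^2 + 6*(25)^1 = (1250) + (150) = 1400; answer 1400
Stage 3: S2 = 1400; m = 1400; squarings mod 485: 332^1=332, 332^2=129, 332^4=151, 332^8=6, 332^16=36, 332^32=326, 332^64=61, 332^128=326, 332^256=61, 332^512=326, 332^1024=61; 332^1400 = 332^8 * 332^16 * 332^32 * 332^64 * 332^256 * 332^1024 = 91 (mod 485); answer 91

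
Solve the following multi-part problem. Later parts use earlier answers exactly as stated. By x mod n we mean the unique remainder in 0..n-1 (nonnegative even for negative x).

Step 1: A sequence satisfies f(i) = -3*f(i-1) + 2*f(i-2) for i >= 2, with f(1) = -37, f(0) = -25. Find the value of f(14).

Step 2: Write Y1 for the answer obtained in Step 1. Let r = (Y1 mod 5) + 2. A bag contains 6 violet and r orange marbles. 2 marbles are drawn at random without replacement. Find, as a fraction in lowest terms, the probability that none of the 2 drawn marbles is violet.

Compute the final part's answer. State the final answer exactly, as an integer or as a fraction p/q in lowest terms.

Step 1: f(2) = -3*(-37) + 2*(-25) = 61; iterating: f(2)=61, f(3)=-257, f(4)=893, f(5)=-3193, f(6)=11365, f(7)=-40481, f(8)=144173, f(9)=-513481, f(10)=1828789, f(11)=-6513329, f(12)=23197565, f(13)=-82619353, f(14)=294253189; answer 294253189
Step 2: Y1 = 294253189; r = 6; total draws C(12,2) = 66; favorable C(6,2) = 15; P = 5/22; answer 5/22

5/22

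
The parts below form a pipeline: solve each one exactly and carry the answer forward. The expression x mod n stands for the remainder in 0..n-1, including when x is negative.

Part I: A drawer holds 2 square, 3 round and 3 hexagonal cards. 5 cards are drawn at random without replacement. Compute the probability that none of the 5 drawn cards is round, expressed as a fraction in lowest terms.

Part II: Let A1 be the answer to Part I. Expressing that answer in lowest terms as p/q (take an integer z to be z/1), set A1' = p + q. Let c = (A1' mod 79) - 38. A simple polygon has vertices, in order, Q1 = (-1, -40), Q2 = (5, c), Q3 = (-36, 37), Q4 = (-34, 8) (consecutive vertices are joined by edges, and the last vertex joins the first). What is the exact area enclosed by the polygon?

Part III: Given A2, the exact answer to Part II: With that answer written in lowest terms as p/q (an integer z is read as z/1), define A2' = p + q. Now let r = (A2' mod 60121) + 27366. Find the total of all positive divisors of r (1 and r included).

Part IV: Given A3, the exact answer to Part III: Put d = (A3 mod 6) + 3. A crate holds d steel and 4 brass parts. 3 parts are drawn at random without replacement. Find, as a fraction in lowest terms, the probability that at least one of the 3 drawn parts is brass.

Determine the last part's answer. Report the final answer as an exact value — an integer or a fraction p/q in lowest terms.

37/42

Part I: total draws C(8,5) = 56; favorable C(5,5) = 1; P = 1/56; answer 1/56
Part II: A1 = 1/56; threaded value p + q = 57; c = 19; cross terms: (-1*19 - 5*-40)=181, (5*37 - -36*19)=869, (-36*8 - -34*37)=970, (-34*-40 - -1*8)=1368; twice the area = |3388| = 3388; area = 1694; answer 1694
Part III: A2 = 1694; threaded value p + q = 1695; r = 29061; 29061 = 3^2 * 3229; sigma = (1 + 3 + 9) * (1 + 3229) = 13 * 3230 = 41990; answer 41990
Part IV: A3 = 41990; d = 5; total draws C(9,3) = 84; complement C(5,3) = 10; favorable 84 - 10 = 74; P = 37/42; answer 37/42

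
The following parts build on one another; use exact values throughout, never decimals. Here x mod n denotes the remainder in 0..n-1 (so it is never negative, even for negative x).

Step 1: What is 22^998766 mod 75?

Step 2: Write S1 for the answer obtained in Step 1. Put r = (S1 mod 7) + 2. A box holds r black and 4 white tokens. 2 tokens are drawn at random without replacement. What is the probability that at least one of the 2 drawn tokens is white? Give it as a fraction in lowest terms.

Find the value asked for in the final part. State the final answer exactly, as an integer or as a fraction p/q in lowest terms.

2/3

Step 1: squarings mod 75: 22^1=22, 22^2=34, 22^4=31, 22^8=61, 22^16=46, 22^32=16, 22^64=31, 22^128=61, 22^256=46, 22^512=16, 22^1024=31, 22^2048=61, 22^4096=46, 22^8192=16, 22^16384=31, 22^32768=61, 22^65536=46, 22^131072=16, 22^262144=31, 22^524288=61; 22^998766 = 22^2 * 22^4 * 22^8 * 22^32 * 22^64 * 22^256 * 22^1024 * 22^2048 * 22^4096 * 22^8192 * 22^65536 * 22^131072 * 22^262144 * 22^524288 = 4 (mod 75); answer 4
Step 2: S1 = 4; r = 6; total draws C(10,2) = 45; complement C(6,2) = 15; favorable 45 - 15 = 30; P = 2/3; answer 2/3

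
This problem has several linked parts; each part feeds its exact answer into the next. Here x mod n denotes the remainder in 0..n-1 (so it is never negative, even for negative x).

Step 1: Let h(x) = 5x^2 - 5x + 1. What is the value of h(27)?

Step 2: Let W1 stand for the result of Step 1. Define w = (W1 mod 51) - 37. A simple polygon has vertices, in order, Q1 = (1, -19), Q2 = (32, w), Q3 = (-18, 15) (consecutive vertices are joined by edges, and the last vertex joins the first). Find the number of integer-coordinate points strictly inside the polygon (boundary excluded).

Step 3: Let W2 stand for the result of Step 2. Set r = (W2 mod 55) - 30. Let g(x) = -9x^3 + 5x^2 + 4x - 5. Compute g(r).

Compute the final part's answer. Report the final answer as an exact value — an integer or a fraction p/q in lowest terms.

Step 1: 5*(27)^2 - 5*(27)^1 + 1 = (3645) + (-135) + (1) = 3511; answer 3511
Step 2: W1 = 3511; w = 6; cross terms: (1*6 - 32*-19)=614, (32*15 - -18*6)=588, (-18*-19 - 1*15)=327; twice the area = |1529| = 1529; area = 1529/2; boundary points = 1 + 1 + 1 = 3; strictly interior points = area - boundary/2 + 1 = 764; answer 764
Step 3: W2 = 764; r = 19; -9*(19)^3 + 5*(19)^2 + 4*(19)^1 - 5 = (-61731) + (1805) + (76) + (-5) = -59855; answer -59855

-59855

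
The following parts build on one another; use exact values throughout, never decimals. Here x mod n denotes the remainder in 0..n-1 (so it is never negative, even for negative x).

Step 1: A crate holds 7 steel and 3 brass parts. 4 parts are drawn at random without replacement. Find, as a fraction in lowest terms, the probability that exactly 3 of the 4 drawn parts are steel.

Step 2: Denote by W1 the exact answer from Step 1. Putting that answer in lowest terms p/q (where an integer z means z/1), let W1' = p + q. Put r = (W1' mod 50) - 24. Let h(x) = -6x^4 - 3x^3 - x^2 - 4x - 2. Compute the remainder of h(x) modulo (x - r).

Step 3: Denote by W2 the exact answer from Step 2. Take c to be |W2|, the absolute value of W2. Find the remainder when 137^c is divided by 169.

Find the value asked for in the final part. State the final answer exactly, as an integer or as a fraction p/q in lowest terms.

Step 1: total draws C(10,4) = 210; favorable C(7,3)*C(3,1) = 105; P = 1/2; answer 1/2
Step 2: W1 = 1/2; threaded value p + q = 3; r = -21; remainder = value at the root: -6*(-21)^4 - 3*(-21)^3 - 1*(-21)^2 - 4*(-21)^1 - 2 = (-1166886) + (27783) + (-441) + (84) + (-2) = -1139462; answer -1139462
Step 3: W2 = -1139462; c = 1139462; squarings mod 169: 137^1=137, 137^2=10, 137^4=100, 137^8=29, 137^16=165, 137^32=16, 137^64=87, 137^128=133, 137^256=113, 137^512=94, 137^1024=48, 137^2048=107, 137^4096=126, 137^8192=159, 137^16384=100, 137^32768=29, 137^65536=165, 137^131072=16, 137^262144=87, 137^524288=133, 137^1048576=113; 137^1139462 = 137^2 * 137^4 * 137^256 * 137^512 * 137^8192 * 137^16384 * 137^65536 * 137^1048576 = 114 (mod 169); answer 114

114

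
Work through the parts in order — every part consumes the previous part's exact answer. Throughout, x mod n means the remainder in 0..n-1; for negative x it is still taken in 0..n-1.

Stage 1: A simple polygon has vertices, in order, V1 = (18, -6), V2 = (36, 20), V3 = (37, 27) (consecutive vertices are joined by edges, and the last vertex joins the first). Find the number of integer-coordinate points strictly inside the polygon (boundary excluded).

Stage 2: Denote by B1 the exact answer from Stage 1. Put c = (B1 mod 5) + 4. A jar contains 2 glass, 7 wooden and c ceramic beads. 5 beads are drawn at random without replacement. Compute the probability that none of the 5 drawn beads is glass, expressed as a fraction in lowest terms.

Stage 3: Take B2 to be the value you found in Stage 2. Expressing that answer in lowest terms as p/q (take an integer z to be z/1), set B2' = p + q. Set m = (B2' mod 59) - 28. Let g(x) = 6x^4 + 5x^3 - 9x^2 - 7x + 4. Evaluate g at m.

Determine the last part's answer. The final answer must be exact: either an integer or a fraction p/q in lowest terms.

242358

Stage 1: cross terms: (18*20 - 36*-6)=576, (36*27 - 37*20)=232, (37*-6 - 18*27)=-708; twice the area = |100| = 100; area = 50; boundary points = 2 + 1 + 1 = 4; strictly interior points = area - boundary/2 + 1 = 49; answer 49
Stage 2: B1 = 49; c = 8; total draws C(17,5) = 6188; favorable C(15,5) = 3003; P = 33/68; answer 33/68
Stage 3: B2 = 33/68; threaded value p + q = 101; m = 14; 6*(14)^4 + 5*(14)^3 - 9*(14)^2 - 7*(14)^1 + 4 = (230496) + (13720) + (-1764) + (-98) + (4) = 242358; answer 242358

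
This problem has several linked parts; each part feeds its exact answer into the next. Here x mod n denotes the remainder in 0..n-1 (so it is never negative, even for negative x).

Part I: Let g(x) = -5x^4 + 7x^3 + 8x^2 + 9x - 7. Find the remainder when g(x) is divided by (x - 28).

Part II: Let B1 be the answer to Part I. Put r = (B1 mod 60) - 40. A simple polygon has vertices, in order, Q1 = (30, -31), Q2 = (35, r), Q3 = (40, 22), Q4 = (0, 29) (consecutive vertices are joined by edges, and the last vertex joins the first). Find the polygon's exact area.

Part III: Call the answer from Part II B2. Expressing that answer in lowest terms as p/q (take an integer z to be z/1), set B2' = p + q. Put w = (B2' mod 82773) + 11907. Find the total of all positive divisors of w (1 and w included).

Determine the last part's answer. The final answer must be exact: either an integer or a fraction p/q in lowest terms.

Part I: remainder = value at the root: -5*(28)^4 + 7*(28)^3 + 8*(28)^2 + 9*(28)^1 - 7 = (-3073280) + (153664) + (6272) + (252) + (-7) = -2913099; answer -2913099
Part II: B1 = -2913099; r = -19; cross terms: (30*-19 - 35*-31)=515, (35*22 - 40*-19)=1530, (40*29 - 0*22)=1160, (0*-31 - 30*29)=-870; twice the area = |2335| = 2335; area = 2335/2; answer 2335/2
Part III: B2 = 2335/2; threaded value p + q = 2337; w = 14244; 14244 = 2^2 * 3 * 1187; sigma = (1 + 2 + 4) * (1 + 3) * (1 + 1187) = 7 * 4 * 1188 = 33264; answer 33264

33264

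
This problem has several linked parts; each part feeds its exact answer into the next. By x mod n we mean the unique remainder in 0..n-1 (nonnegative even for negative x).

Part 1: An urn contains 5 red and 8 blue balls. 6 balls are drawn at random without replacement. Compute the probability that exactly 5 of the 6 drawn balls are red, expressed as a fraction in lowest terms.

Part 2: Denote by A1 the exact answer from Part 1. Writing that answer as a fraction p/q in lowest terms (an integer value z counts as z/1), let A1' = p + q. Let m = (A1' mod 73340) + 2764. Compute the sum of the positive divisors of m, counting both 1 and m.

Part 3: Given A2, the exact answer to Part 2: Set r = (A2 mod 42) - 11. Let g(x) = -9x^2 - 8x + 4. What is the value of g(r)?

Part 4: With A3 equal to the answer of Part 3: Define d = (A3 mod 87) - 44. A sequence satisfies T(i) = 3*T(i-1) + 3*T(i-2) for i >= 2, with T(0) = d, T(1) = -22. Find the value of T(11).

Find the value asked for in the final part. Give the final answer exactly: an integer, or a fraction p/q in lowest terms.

Part 1: total draws C(13,6) = 1716; favorable C(5,5)*C(8,1) = 8; P = 2/429; answer 2/429
Part 2: A1 = 2/429; threaded value p + q = 431; m = 3195; 3195 = 3^2 * 5 * 71; sigma = (1 + 3 + 9) * (1 + 5) * (1 + 71) = 13 * 6 * 72 = 5616; answer 5616
Part 3: A2 = 5616; r = 19; -9*(19)^2 - 8*(19)^1 + 4 = (-3249) + (-152) + (4) = -3397; answer -3397
Part 4: A3 = -3397; d = 39; T(2) = 3*(-22) + 3*(39) = 51; iterating: T(2)=51, T(3)=87, T(4)=414, T(5)=1503, T(6)=5751, T(7)=21762, T(8)=82539, T(9)=312903, T(10)=1186326, T(11)=4497687; answer 4497687

4497687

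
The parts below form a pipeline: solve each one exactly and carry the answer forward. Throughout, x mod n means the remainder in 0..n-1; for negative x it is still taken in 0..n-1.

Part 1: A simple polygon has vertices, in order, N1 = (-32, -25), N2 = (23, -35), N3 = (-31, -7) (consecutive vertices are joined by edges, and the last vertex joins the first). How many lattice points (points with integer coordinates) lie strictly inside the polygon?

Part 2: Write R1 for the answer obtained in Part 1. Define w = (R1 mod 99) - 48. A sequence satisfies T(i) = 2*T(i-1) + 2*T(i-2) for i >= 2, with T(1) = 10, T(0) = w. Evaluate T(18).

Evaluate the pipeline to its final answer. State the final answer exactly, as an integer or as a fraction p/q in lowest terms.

-491456512

Part 1: cross terms: (-32*-35 - 23*-25)=1695, (23*-7 - -31*-35)=-1246, (-31*-25 - -32*-7)=551; twice the area = |1000| = 1000; area = 500; boundary points = 5 + 2 + 1 = 8; strictly interior points = area - boundary/2 + 1 = 497; answer 497
Part 2: R1 = 497; w = -46; T(2) = 2*(10) + 2*(-46) = -72; iterating: T(2)=-72, T(3)=-124, T(4)=-392, T(5)=-1032, T(6)=-2848, T(7)=-7760, T(8)=-21216, T(9)=-57952, T(10)=-158336, T(11)=-432576, T(12)=-1181824, T(13)=-3228800, T(14)=-8821248, T(15)=-24100096, T(16)=-65842688, T(17)=-179885568, T(18)=-491456512; answer -491456512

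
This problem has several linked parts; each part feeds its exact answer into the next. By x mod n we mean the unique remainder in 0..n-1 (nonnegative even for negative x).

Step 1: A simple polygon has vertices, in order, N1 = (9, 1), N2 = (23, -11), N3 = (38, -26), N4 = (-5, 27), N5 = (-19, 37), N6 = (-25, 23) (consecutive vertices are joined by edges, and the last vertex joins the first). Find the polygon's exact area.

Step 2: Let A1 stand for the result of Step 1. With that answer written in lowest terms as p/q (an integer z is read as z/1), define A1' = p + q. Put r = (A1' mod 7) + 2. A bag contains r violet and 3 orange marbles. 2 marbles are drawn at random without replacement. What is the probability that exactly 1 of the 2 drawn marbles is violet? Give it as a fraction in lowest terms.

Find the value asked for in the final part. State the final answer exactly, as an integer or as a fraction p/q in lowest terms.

Step 1: cross terms: (9*-11 - 23*1)=-122, (23*-26 - 38*-11)=-180, (38*27 - -5*-26)=896, (-5*37 - -19*27)=328, (-19*23 - -25*37)=488, (-25*1 - 9*23)=-232; twice the area = |1178| = 1178; area = 589; answer 589
Step 2: A1 = 589; threaded value p + q = 590; r = 4; total draws C(7,2) = 21; favorable C(4,1)*C(3,1) = 12; P = 4/7; answer 4/7

4/7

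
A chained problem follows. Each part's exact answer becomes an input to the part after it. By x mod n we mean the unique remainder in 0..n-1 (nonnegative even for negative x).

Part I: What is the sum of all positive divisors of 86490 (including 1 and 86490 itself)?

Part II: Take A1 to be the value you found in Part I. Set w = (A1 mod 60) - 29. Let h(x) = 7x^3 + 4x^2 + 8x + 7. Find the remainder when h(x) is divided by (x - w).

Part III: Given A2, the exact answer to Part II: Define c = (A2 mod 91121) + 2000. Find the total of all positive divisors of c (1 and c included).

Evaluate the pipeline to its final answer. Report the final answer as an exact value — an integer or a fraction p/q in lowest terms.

Part I: 86490 = 2 * 3^2 * 5 * 31^2; sigma = (1 + 2) * (1 + 3 + 9) * (1 + 5) * (1 + 31 + 961) = 3 * 13 * 6 * 993 = 232362; answer 232362
Part II: A1 = 232362; w = 13; remainder = value at the root: 7*(13)^3 + 4*(13)^2 + 8*(13)^1 + 7 = (15379) + (676) + (104) + (7) = 16166; answer 16166
Part III: A2 = 16166; c = 18166; 18166 = 2 * 31 * 293; sigma = (1 + 2) * (1 + 31) * (1 + 293) = 3 * 32 * 294 = 28224; answer 28224

28224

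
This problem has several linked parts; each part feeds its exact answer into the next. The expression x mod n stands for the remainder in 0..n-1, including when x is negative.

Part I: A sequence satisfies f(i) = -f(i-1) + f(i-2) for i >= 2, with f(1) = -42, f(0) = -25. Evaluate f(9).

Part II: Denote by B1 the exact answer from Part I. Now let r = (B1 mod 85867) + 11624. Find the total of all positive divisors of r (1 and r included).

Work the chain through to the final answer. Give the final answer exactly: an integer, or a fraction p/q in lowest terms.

244244

Part I: f(2) = -1*(-42) + 1*(-25) = 17; iterating: f(2)=17, f(3)=-59, f(4)=76, f(5)=-135, f(6)=211, f(7)=-346, f(8)=557, f(9)=-903; answer -903
Part II: B1 = -903; r = 96588; 96588 = 2^2 * 3^2 * 2683; sigma = (1 + 2 + 4) * (1 + 3 + 9) * (1 + 2683) = 7 * 13 * 2684 = 244244; answer 244244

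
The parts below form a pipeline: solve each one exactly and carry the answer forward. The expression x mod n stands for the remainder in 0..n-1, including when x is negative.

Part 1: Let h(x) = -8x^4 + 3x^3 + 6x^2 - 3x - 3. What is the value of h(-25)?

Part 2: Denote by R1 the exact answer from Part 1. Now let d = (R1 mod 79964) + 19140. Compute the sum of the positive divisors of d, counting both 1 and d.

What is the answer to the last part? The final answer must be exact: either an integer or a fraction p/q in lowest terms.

Part 1: -8*(-25)^4 + 3*(-25)^3 + 6*(-25)^2 - 3*(-25)^1 - 3 = (-3125000) + (-46875) + (3750) + (75) + (-3) = -3168053; answer -3168053
Part 2: R1 = -3168053; d = 49647; 49647 = 3 * 13 * 19 * 67; sigma = (1 + 3) * (1 + 13) * (1 + 19) * (1 + 67) = 4 * 14 * 20 * 68 = 76160; answer 76160

76160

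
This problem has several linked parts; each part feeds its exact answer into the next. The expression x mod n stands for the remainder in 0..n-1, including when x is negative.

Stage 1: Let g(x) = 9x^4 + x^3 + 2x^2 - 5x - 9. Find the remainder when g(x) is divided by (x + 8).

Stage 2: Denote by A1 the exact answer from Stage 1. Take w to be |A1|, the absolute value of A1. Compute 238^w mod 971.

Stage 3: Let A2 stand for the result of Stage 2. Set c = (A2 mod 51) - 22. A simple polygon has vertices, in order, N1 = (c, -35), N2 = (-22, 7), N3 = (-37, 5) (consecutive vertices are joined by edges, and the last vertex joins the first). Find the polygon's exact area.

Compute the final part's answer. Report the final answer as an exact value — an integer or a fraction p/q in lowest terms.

Stage 1: remainder = value at the root: 9*(-8)^4 + 1*(-8)^3 + 2*(-8)^2 - 5*(-8)^1 - 9 = (36864) + (-512) + (128) + (40) + (-9) = 36511; answer 36511
Stage 2: A1 = 36511; w = 36511; squarings mod 971: 238^1=238, 238^2=326, 238^4=437, 238^8=653, 238^16=140, 238^32=180, 238^64=357, 238^128=248, 238^256=331, 238^512=809, 238^1024=27, 238^2048=729, 238^4096=304, 238^8192=171, 238^16384=111, 238^32768=669; 238^36511 = 238^1 * 238^2 * 238^4 * 238^8 * 238^16 * 238^128 * 238^512 * 238^1024 * 238^2048 * 238^32768 = 213 (mod 971); answer 213
Stage 3: A2 = 213; c = -13; cross terms: (-13*7 - -22*-35)=-861, (-22*5 - -37*7)=149, (-37*-35 - -13*5)=1360; twice the area = |648| = 648; area = 324; answer 324

324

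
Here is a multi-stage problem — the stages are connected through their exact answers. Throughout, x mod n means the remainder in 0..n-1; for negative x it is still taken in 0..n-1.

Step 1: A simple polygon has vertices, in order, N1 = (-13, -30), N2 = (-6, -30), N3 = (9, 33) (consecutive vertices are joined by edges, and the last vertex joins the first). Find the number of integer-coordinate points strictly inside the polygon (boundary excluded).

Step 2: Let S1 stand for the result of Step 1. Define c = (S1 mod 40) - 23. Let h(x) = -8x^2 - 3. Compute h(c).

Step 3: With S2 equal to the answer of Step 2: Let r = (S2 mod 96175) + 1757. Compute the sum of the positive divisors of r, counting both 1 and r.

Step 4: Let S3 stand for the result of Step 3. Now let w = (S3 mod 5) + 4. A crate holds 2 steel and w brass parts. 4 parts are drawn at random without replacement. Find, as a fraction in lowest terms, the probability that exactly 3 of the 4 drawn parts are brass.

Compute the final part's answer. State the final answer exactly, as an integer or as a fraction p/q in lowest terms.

4/7

Step 1: cross terms: (-13*-30 - -6*-30)=210, (-6*33 - 9*-30)=72, (9*-30 - -13*33)=159; twice the area = |441| = 441; area = 441/2; boundary points = 7 + 3 + 1 = 11; strictly interior points = area - boundary/2 + 1 = 216; answer 216
Step 2: S1 = 216; c = -7; -8*(-7)^2 - 3 = (-392) + (-3) = -395; answer -395
Step 3: S2 = -395; r = 97537; 97537 = 11 * 8867; sigma = (1 + 11) * (1 + 8867) = 12 * 8868 = 106416; answer 106416
Step 4: S3 = 106416; w = 5; total draws C(7,4) = 35; favorable C(5,3)*C(2,1) = 20; P = 4/7; answer 4/7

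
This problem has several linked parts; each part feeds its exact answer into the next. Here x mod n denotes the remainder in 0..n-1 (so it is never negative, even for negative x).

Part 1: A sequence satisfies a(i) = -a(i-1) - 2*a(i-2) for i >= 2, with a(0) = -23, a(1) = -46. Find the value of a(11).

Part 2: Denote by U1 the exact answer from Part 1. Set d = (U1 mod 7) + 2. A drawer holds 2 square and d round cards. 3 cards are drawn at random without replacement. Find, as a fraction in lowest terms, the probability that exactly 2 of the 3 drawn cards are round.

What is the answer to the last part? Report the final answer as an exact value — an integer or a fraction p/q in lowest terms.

3/5

Part 1: a(2) = -1*(-46) - 2*(-23) = 92; iterating: a(2)=92, a(3)=0, a(4)=-184, a(5)=184, a(6)=184, a(7)=-552, a(8)=184, a(9)=920, a(10)=-1288, a(11)=-552; answer -552
Part 2: U1 = -552; d = 3; total draws C(5,3) = 10; favorable C(3,2)*C(2,1) = 6; P = 3/5; answer 3/5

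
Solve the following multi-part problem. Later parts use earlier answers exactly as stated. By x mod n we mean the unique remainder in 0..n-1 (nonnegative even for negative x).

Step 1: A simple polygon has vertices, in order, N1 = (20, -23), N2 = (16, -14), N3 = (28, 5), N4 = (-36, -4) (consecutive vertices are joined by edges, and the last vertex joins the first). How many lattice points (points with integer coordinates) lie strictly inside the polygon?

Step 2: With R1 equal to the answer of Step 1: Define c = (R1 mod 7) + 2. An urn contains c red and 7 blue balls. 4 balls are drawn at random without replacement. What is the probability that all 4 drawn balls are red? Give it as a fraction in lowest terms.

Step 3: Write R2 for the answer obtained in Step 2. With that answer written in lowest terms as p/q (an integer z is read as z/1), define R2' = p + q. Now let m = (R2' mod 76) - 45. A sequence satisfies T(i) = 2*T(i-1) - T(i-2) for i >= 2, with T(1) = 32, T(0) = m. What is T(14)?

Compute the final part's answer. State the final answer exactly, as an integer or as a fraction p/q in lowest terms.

Step 1: cross terms: (20*-14 - 16*-23)=88, (16*5 - 28*-14)=472, (28*-4 - -36*5)=68, (-36*-23 - 20*-4)=908; twice the area = |1536| = 1536; area = 768; boundary points = 1 + 1 + 1 + 1 = 4; strictly interior points = area - boundary/2 + 1 = 767; answer 767
Step 2: R1 = 767; c = 6; total draws C(13,4) = 715; favorable C(6,4) = 15; P = 3/143; answer 3/143
Step 3: R2 = 3/143; threaded value p + q = 146; m = 25; T(2) = 2*(32) - 1*(25) = 39; iterating: T(2)=39, T(3)=46, T(4)=53, T(5)=60, T(6)=67, T(7)=74, T(8)=81, T(9)=88, T(10)=95, T(11)=102, T(12)=109, T(13)=116, T(14)=123; answer 123

123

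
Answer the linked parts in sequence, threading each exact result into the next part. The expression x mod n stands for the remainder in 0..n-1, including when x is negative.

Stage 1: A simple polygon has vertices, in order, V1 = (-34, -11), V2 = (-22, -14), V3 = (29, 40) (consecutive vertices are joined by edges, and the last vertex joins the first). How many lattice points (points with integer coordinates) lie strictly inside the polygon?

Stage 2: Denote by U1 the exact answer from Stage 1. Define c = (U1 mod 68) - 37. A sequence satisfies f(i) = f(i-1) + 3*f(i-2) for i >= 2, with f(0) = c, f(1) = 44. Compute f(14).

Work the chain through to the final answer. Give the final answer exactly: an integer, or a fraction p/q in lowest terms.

2290856

Stage 1: cross terms: (-34*-14 - -22*-11)=234, (-22*40 - 29*-14)=-474, (29*-11 - -34*40)=1041; twice the area = |801| = 801; area = 801/2; boundary points = 3 + 3 + 3 = 9; strictly interior points = area - boundary/2 + 1 = 397; answer 397
Stage 2: U1 = 397; c = 20; f(2) = 1*(44) + 3*(20) = 104; iterating: f(2)=104, f(3)=236, f(4)=548, f(5)=1256, f(6)=2900, f(7)=6668, f(8)=15368, f(9)=35372, f(10)=81476, f(11)=187592, f(12)=432020, f(13)=994796, f(14)=2290856; answer 2290856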